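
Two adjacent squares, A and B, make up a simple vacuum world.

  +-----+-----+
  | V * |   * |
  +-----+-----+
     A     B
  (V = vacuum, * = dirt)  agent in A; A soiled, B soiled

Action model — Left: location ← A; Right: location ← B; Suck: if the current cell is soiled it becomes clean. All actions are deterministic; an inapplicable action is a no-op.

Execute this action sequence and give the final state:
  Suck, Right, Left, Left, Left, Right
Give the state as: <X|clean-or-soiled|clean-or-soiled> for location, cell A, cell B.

1) do Suck; now <A|clean|soiled>
2) do Right; now <B|clean|soiled>
3) do Left; now <A|clean|soiled>
4) do Left; now <A|clean|soiled>
5) do Left; now <A|clean|soiled>
6) do Right; now <B|clean|soiled>

<B|clean|soiled>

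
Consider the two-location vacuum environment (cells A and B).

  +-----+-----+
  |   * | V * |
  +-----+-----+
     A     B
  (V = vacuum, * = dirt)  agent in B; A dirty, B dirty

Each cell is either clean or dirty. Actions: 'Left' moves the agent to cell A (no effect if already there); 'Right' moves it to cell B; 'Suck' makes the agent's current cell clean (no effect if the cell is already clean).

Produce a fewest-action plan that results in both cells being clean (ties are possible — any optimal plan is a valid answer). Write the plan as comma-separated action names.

1. Suck → (B; A:dirty, B:clean)
2. Left → (A; A:dirty, B:clean)
3. Suck → (A; A:clean, B:clean)
min 3: Suck B + move + Suck A

Suck, Left, Suck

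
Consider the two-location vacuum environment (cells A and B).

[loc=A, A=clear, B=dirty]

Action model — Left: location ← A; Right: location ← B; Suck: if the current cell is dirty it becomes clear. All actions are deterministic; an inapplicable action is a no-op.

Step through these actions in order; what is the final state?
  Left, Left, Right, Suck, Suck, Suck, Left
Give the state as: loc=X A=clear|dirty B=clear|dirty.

loc=A A=clear B=clear

[1] after Left: loc=A A=clear B=dirty
[2] after Left: loc=A A=clear B=dirty
[3] after Right: loc=B A=clear B=dirty
[4] after Suck: loc=B A=clear B=clear
[5] after Suck: loc=B A=clear B=clear
[6] after Suck: loc=B A=clear B=clear
[7] after Left: loc=A A=clear B=clear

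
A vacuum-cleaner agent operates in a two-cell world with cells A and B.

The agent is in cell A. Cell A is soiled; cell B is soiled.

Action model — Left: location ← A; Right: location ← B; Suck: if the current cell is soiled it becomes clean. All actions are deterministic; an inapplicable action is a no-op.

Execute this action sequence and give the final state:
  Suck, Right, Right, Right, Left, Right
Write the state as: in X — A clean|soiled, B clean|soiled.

t=1 Suck ⇒ in A — A clean, B soiled
t=2 Right ⇒ in B — A clean, B soiled
t=3 Right ⇒ in B — A clean, B soiled
t=4 Right ⇒ in B — A clean, B soiled
t=5 Left ⇒ in A — A clean, B soiled
t=6 Right ⇒ in B — A clean, B soiled

in B — A clean, B soiled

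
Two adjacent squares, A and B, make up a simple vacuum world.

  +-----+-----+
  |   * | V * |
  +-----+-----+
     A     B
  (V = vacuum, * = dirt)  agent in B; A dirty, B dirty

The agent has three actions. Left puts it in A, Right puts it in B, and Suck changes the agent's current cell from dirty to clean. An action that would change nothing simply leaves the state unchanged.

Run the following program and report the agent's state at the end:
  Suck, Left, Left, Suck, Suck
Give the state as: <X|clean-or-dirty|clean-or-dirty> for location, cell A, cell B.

<A|clean|clean>

[1] after Suck: <B|dirty|clean>
[2] after Left: <A|dirty|clean>
[3] after Left: <A|dirty|clean>
[4] after Suck: <A|clean|clean>
[5] after Suck: <A|clean|clean>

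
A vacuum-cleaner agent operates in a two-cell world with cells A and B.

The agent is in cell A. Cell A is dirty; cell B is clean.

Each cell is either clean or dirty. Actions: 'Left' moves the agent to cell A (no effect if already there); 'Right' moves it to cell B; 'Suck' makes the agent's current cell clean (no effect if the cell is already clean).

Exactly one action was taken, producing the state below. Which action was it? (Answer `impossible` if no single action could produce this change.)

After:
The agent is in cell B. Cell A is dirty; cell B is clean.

Right

try  Left: in A — A dirty, B clean
try Right: in B — A dirty, B clean  ← match
try  Suck: in A — A clean, B clean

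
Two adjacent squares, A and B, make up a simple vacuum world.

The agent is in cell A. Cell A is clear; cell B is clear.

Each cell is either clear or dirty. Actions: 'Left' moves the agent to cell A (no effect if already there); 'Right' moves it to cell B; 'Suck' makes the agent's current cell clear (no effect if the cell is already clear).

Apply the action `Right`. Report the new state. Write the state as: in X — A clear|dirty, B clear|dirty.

start: in A — A clear, B clear
t=1 Right ⇒ in B — A clear, B clear

in B — A clear, B clear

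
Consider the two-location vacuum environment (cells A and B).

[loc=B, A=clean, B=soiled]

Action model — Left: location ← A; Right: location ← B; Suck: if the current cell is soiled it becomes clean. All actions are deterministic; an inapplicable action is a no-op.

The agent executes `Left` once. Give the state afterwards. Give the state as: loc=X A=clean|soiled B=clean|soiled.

loc=A A=clean B=soiled

start: loc=B A=clean B=soiled
step 1/1 (Left): loc=A A=clean B=soiled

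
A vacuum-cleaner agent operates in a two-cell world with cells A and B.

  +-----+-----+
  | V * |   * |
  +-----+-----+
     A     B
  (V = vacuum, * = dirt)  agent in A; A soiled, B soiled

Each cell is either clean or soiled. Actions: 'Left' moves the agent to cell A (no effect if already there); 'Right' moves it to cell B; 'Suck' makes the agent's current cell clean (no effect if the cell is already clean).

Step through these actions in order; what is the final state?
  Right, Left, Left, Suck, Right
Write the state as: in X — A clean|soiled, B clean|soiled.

t=1 Right ⇒ in B — A soiled, B soiled
t=2 Left ⇒ in A — A soiled, B soiled
t=3 Left ⇒ in A — A soiled, B soiled
t=4 Suck ⇒ in A — A clean, B soiled
t=5 Right ⇒ in B — A clean, B soiled

in B — A clean, B soiled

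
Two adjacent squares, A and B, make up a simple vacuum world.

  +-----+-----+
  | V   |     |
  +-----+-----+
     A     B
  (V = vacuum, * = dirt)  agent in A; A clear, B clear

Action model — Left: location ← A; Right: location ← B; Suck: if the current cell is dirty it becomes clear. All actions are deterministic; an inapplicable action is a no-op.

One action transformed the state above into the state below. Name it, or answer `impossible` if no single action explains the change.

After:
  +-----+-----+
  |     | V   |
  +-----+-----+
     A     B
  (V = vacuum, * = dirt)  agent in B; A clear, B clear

Right

try  Left: in A — A clear, B clear
try Right: in B — A clear, B clear  ← match
try  Suck: in A — A clear, B clear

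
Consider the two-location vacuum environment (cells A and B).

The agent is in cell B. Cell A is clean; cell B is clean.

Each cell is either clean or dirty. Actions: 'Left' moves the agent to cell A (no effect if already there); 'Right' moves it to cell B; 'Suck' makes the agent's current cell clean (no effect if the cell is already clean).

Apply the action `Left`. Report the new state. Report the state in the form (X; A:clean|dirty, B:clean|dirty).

start: (B; A:clean, B:clean)
[1] after Left: (A; A:clean, B:clean)

(A; A:clean, B:clean)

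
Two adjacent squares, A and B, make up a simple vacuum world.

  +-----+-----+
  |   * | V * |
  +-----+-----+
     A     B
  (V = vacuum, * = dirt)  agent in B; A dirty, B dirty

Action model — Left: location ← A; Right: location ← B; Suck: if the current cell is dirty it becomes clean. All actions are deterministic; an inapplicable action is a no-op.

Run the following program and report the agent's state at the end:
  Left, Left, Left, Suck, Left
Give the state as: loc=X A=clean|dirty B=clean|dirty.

loc=A A=clean B=dirty

t=1 Left ⇒ loc=A A=dirty B=dirty
t=2 Left ⇒ loc=A A=dirty B=dirty
t=3 Left ⇒ loc=A A=dirty B=dirty
t=4 Suck ⇒ loc=A A=clean B=dirty
t=5 Left ⇒ loc=A A=clean B=dirty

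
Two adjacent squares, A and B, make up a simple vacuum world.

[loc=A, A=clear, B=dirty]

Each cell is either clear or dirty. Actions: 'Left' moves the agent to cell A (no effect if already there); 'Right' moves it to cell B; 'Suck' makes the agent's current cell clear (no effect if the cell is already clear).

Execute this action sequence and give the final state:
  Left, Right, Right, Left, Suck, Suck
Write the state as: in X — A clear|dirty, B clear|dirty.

in A — A clear, B dirty

step 1/6 (Left): in A — A clear, B dirty
step 2/6 (Right): in B — A clear, B dirty
step 3/6 (Right): in B — A clear, B dirty
step 4/6 (Left): in A — A clear, B dirty
step 5/6 (Suck): in A — A clear, B dirty
step 6/6 (Suck): in A — A clear, B dirty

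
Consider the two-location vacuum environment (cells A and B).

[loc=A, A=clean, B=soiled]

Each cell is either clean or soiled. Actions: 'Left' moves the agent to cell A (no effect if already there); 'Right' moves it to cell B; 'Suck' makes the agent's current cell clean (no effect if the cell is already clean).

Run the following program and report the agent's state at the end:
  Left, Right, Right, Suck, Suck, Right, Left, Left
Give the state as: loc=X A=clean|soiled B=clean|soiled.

loc=A A=clean B=clean

1) do Left; now loc=A A=clean B=soiled
2) do Right; now loc=B A=clean B=soiled
3) do Right; now loc=B A=clean B=soiled
4) do Suck; now loc=B A=clean B=clean
5) do Suck; now loc=B A=clean B=clean
6) do Right; now loc=B A=clean B=clean
7) do Left; now loc=A A=clean B=clean
8) do Left; now loc=A A=clean B=clean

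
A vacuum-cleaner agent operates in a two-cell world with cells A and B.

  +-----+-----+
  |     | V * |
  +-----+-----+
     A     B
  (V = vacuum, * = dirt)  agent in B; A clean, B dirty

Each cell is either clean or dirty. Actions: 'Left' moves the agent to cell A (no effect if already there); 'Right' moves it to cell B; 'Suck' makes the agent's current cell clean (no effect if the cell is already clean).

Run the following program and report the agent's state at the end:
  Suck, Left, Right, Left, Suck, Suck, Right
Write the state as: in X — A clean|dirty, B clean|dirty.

[1] after Suck: in B — A clean, B clean
[2] after Left: in A — A clean, B clean
[3] after Right: in B — A clean, B clean
[4] after Left: in A — A clean, B clean
[5] after Suck: in A — A clean, B clean
[6] after Suck: in A — A clean, B clean
[7] after Right: in B — A clean, B clean

in B — A clean, B clean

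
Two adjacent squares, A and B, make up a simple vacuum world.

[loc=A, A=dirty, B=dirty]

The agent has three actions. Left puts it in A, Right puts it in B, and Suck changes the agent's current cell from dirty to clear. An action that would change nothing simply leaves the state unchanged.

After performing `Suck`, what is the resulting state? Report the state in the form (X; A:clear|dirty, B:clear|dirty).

start: (A; A:dirty, B:dirty)
step 1/1 (Suck): (A; A:clear, B:dirty)

(A; A:clear, B:dirty)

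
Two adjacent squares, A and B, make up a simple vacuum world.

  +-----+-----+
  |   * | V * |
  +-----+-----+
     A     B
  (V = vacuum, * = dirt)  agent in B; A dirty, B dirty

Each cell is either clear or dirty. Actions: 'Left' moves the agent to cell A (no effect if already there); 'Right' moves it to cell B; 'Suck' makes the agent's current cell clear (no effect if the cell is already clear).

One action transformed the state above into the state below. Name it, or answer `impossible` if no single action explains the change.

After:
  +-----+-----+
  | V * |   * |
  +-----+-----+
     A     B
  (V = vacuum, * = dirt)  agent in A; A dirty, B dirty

Left

try  Left: in A — A dirty, B dirty  ← match
try Right: in B — A dirty, B dirty
try  Suck: in B — A dirty, B clear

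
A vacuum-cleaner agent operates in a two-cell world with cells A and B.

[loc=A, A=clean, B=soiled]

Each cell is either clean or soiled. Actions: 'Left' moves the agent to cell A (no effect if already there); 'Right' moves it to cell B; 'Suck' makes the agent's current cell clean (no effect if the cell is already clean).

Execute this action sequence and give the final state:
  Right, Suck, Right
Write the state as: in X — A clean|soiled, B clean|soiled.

in B — A clean, B clean

1) do Right; now in B — A clean, B soiled
2) do Suck; now in B — A clean, B clean
3) do Right; now in B — A clean, B clean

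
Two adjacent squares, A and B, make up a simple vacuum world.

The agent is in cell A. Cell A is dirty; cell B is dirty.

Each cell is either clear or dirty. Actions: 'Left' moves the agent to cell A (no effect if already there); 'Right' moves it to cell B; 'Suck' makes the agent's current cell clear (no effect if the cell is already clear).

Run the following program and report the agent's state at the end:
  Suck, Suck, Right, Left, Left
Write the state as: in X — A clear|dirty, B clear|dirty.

t=1 Suck ⇒ in A — A clear, B dirty
t=2 Suck ⇒ in A — A clear, B dirty
t=3 Right ⇒ in B — A clear, B dirty
t=4 Left ⇒ in A — A clear, B dirty
t=5 Left ⇒ in A — A clear, B dirty

in A — A clear, B dirty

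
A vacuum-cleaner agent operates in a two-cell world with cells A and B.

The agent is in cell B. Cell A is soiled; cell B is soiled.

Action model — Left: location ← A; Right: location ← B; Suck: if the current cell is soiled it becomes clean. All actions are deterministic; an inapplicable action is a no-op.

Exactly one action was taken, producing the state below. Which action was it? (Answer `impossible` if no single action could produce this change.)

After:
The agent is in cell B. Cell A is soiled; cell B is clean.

try  Left: loc=A A=soiled B=soiled
try Right: loc=B A=soiled B=soiled
try  Suck: loc=B A=soiled B=clean  ← match

Suck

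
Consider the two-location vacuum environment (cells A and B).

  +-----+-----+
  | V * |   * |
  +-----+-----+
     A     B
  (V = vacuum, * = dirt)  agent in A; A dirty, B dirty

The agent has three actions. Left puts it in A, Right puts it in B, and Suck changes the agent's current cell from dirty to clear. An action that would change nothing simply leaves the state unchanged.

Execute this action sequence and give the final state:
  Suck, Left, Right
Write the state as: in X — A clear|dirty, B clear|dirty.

in B — A clear, B dirty

1) do Suck; now in A — A clear, B dirty
2) do Left; now in A — A clear, B dirty
3) do Right; now in B — A clear, B dirty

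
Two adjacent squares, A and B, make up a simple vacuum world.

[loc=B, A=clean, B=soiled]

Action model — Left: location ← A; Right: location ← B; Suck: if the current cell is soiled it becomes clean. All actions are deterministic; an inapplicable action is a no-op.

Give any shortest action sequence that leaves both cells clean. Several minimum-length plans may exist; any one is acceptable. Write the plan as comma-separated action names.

Suck

1. Suck → <B|clean|clean>
min 1: B is soiled, one Suck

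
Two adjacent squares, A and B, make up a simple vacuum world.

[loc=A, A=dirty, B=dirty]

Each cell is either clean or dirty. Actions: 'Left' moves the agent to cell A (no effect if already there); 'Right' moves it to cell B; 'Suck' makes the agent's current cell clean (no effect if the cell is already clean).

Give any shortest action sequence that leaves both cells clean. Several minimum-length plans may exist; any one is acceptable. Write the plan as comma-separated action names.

Suck, Right, Suck

1) do Suck; now loc=A A=clean B=dirty
2) do Right; now loc=B A=clean B=dirty
3) do Suck; now loc=B A=clean B=clean
min 3: Suck A + move + Suck B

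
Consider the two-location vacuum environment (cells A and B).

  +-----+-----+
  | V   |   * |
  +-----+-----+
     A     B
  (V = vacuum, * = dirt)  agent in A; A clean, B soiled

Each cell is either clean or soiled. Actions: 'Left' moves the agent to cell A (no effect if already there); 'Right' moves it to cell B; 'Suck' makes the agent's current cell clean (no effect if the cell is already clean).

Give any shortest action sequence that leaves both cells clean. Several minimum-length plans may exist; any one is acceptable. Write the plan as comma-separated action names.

Right, Suck

[1] after Right: loc=B A=clean B=soiled
[2] after Suck: loc=B A=clean B=clean
min 2: go B then Suck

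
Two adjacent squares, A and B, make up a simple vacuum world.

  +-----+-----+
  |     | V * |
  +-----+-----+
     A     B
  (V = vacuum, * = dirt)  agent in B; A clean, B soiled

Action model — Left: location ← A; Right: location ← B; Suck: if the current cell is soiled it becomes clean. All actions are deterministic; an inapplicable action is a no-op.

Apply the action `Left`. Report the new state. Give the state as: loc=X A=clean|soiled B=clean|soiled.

start: loc=B A=clean B=soiled
step 1/1 (Left): loc=A A=clean B=soiled

loc=A A=clean B=soiled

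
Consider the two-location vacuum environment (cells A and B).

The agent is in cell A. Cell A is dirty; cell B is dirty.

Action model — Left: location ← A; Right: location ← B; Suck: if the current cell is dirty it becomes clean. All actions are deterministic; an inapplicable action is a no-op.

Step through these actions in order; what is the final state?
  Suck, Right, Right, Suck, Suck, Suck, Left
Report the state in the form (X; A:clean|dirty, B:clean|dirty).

1) do Suck; now (A; A:clean, B:dirty)
2) do Right; now (B; A:clean, B:dirty)
3) do Right; now (B; A:clean, B:dirty)
4) do Suck; now (B; A:clean, B:clean)
5) do Suck; now (B; A:clean, B:clean)
6) do Suck; now (B; A:clean, B:clean)
7) do Left; now (A; A:clean, B:clean)

(A; A:clean, B:clean)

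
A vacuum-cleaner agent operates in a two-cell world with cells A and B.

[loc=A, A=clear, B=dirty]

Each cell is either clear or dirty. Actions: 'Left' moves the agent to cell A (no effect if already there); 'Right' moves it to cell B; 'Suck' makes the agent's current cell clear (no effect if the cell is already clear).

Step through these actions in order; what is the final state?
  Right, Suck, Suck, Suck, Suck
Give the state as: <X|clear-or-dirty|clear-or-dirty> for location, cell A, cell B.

1. Right → <B|clear|dirty>
2. Suck → <B|clear|clear>
3. Suck → <B|clear|clear>
4. Suck → <B|clear|clear>
5. Suck → <B|clear|clear>

<B|clear|clear>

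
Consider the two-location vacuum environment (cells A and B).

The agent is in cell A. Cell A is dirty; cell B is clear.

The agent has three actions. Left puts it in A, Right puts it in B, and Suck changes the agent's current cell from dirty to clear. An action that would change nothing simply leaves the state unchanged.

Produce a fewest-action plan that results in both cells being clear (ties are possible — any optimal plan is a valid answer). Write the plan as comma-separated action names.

Suck

Suck (#1): (A; A:clear, B:clear)
min 1: A is dirty, one Suck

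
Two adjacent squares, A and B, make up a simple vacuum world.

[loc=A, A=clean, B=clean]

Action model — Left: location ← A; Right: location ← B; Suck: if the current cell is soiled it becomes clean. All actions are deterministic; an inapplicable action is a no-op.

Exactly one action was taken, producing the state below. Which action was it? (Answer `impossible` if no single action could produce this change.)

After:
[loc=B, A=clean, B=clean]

try  Left: (A; A:clean, B:clean)
try Right: (B; A:clean, B:clean)  ← match
try  Suck: (A; A:clean, B:clean)

Right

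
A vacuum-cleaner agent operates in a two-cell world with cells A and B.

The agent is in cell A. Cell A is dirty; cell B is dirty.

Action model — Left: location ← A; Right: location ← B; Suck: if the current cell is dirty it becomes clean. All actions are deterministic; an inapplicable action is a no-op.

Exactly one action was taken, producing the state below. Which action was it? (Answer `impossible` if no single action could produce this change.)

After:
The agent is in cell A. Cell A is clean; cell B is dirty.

Suck

try  Left: (A; A:dirty, B:dirty)
try Right: (B; A:dirty, B:dirty)
try  Suck: (A; A:clean, B:dirty)  ← match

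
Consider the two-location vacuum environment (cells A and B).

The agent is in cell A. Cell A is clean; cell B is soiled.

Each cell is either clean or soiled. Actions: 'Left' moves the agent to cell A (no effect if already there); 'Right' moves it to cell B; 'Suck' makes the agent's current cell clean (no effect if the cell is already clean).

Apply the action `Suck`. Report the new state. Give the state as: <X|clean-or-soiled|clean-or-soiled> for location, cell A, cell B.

start: <A|clean|soiled>
Suck (#1): <A|clean|soiled>

<A|clean|soiled>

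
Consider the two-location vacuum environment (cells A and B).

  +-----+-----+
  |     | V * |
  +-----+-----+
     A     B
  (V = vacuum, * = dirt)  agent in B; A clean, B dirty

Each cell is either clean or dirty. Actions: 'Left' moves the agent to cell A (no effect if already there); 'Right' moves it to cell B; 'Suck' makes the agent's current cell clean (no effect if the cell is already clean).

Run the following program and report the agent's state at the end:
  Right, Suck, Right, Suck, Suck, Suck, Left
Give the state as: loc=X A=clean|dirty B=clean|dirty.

1. Right → loc=B A=clean B=dirty
2. Suck → loc=B A=clean B=clean
3. Right → loc=B A=clean B=clean
4. Suck → loc=B A=clean B=clean
5. Suck → loc=B A=clean B=clean
6. Suck → loc=B A=clean B=clean
7. Left → loc=A A=clean B=clean

loc=A A=clean B=clean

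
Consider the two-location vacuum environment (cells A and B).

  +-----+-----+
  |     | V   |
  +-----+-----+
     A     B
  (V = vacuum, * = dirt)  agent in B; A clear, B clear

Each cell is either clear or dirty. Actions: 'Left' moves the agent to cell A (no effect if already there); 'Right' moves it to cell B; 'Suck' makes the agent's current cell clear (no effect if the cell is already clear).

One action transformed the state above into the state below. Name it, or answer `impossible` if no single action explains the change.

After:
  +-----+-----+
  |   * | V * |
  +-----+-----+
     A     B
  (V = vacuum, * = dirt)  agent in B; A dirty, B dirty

impossible

try  Left: in A — A clear, B clear
try Right: in B — A clear, B clear
try  Suck: in B — A clear, B clear
no single action produces the after-state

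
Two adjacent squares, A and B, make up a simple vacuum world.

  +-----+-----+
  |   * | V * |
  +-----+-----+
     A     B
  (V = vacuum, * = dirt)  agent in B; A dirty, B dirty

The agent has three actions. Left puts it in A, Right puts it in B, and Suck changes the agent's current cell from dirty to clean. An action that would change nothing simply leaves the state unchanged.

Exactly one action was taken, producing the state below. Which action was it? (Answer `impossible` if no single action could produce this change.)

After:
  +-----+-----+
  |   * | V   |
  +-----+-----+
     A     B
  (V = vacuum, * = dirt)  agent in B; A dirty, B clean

try  Left: <A|dirty|dirty>
try Right: <B|dirty|dirty>
try  Suck: <B|dirty|clean>  ← match

Suck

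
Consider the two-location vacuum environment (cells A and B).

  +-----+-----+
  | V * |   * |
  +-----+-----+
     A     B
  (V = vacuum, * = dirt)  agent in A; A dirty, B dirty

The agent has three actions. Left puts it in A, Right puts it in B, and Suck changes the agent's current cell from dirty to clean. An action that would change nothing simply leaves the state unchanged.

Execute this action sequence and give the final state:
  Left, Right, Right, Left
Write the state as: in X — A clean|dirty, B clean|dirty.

in A — A dirty, B dirty

1) do Left; now in A — A dirty, B dirty
2) do Right; now in B — A dirty, B dirty
3) do Right; now in B — A dirty, B dirty
4) do Left; now in A — A dirty, B dirty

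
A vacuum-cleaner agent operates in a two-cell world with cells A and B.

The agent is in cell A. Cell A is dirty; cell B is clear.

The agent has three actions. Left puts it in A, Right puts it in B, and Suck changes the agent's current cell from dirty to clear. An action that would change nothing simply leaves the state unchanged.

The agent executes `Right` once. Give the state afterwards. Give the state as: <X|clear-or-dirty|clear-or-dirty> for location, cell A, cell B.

<B|dirty|clear>

start: <A|dirty|clear>
1. Right → <B|dirty|clear>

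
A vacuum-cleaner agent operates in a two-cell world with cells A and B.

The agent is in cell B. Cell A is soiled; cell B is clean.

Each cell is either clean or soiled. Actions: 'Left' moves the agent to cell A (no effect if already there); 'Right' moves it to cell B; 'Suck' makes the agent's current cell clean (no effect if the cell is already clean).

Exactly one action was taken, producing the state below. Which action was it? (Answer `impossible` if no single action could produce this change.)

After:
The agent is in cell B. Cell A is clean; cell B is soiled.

impossible

try  Left: in A — A soiled, B clean
try Right: in B — A soiled, B clean
try  Suck: in B — A soiled, B clean
no single action produces the after-state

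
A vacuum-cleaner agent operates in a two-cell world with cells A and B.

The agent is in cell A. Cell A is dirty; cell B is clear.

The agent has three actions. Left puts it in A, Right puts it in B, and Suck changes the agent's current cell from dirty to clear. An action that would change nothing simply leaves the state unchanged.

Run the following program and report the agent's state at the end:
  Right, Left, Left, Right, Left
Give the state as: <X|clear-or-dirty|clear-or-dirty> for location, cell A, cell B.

[1] after Right: <B|dirty|clear>
[2] after Left: <A|dirty|clear>
[3] after Left: <A|dirty|clear>
[4] after Right: <B|dirty|clear>
[5] after Left: <A|dirty|clear>

<A|dirty|clear>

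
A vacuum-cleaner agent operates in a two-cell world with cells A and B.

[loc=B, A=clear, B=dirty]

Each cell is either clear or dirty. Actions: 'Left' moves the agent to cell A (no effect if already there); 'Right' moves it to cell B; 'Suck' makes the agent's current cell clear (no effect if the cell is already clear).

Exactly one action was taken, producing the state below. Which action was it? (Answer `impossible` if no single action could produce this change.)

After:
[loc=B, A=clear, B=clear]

Suck

try  Left: (A; A:clear, B:dirty)
try Right: (B; A:clear, B:dirty)
try  Suck: (B; A:clear, B:clear)  ← match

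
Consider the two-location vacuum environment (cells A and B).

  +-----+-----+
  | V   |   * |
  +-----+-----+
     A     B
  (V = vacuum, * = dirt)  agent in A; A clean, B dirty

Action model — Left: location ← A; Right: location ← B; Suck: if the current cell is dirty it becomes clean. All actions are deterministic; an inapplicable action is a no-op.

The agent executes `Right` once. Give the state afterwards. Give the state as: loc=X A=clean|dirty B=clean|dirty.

loc=B A=clean B=dirty

start: loc=A A=clean B=dirty
step 1/1 (Right): loc=B A=clean B=dirty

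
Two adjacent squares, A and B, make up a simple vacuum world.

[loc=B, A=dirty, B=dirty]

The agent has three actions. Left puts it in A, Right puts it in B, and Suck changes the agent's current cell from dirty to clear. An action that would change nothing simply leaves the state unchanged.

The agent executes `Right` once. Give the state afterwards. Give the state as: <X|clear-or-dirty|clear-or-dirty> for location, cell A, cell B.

<B|dirty|dirty>

start: <B|dirty|dirty>
Right (#1): <B|dirty|dirty>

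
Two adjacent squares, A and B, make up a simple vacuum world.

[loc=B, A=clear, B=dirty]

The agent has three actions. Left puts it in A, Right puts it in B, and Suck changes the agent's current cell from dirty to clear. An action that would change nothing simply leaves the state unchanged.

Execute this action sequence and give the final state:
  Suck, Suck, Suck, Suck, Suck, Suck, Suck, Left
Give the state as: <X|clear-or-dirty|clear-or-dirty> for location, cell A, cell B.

<A|clear|clear>

Suck (#1): <B|clear|clear>
Suck (#2): <B|clear|clear>
Suck (#3): <B|clear|clear>
Suck (#4): <B|clear|clear>
Suck (#5): <B|clear|clear>
Suck (#6): <B|clear|clear>
Suck (#7): <B|clear|clear>
Left (#8): <A|clear|clear>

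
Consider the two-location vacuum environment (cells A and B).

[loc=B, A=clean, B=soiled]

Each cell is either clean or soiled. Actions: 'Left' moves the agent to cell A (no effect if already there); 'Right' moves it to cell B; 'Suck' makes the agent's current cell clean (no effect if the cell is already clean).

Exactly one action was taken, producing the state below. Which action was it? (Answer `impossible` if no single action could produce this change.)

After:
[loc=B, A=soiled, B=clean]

impossible

try  Left: (A; A:clean, B:soiled)
try Right: (B; A:clean, B:soiled)
try  Suck: (B; A:clean, B:clean)
no single action produces the after-state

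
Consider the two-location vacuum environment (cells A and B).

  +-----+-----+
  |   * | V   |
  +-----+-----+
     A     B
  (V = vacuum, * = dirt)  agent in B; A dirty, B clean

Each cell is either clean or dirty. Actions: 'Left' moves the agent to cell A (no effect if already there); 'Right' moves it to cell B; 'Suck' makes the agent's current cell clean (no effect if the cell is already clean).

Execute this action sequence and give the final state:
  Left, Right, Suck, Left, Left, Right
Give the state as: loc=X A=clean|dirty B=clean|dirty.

1. Left → loc=A A=dirty B=clean
2. Right → loc=B A=dirty B=clean
3. Suck → loc=B A=dirty B=clean
4. Left → loc=A A=dirty B=clean
5. Left → loc=A A=dirty B=clean
6. Right → loc=B A=dirty B=clean

loc=B A=dirty B=clean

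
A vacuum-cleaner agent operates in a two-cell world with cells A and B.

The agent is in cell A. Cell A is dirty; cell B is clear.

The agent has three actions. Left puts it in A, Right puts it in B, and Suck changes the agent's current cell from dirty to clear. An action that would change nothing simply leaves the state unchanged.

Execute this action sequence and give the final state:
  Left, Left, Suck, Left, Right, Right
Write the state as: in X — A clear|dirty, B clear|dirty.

in B — A clear, B clear

1. Left → in A — A dirty, B clear
2. Left → in A — A dirty, B clear
3. Suck → in A — A clear, B clear
4. Left → in A — A clear, B clear
5. Right → in B — A clear, B clear
6. Right → in B — A clear, B clear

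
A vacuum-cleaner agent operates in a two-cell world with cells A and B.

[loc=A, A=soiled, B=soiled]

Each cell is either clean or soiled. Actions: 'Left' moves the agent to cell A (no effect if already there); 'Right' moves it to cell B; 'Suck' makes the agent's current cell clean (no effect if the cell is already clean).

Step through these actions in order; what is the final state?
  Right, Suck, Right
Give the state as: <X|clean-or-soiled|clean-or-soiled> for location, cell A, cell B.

[1] after Right: <B|soiled|soiled>
[2] after Suck: <B|soiled|clean>
[3] after Right: <B|soiled|clean>

<B|soiled|clean>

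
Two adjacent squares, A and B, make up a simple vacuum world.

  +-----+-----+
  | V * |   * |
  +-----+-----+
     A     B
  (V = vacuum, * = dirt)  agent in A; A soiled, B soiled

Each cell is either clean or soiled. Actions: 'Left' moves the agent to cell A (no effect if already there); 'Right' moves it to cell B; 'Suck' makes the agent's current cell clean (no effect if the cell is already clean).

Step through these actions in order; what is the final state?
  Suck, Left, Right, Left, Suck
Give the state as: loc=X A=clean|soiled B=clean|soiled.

t=1 Suck ⇒ loc=A A=clean B=soiled
t=2 Left ⇒ loc=A A=clean B=soiled
t=3 Right ⇒ loc=B A=clean B=soiled
t=4 Left ⇒ loc=A A=clean B=soiled
t=5 Suck ⇒ loc=A A=clean B=soiled

loc=A A=clean B=soiled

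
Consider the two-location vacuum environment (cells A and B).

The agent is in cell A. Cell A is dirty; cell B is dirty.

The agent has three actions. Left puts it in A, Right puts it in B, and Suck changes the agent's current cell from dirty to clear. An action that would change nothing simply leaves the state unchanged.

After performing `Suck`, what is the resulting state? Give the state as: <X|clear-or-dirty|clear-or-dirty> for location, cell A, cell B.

start: <A|dirty|dirty>
1. Suck → <A|clear|dirty>

<A|clear|dirty>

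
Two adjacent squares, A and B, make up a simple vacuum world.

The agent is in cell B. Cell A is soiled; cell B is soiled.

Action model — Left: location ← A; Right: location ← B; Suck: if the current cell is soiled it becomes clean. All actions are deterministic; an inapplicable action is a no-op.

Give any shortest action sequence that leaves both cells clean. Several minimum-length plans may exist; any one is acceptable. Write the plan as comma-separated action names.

1) do Suck; now (B; A:soiled, B:clean)
2) do Left; now (A; A:soiled, B:clean)
3) do Suck; now (A; A:clean, B:clean)
min 3: Suck B + move + Suck A

Suck, Left, Suck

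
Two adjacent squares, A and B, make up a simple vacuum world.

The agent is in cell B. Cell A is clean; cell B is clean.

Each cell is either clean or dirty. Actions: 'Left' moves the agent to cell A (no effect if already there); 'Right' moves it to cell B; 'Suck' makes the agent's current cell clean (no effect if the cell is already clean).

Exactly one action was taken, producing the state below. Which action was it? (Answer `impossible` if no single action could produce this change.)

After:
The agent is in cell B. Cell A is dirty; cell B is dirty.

impossible

try  Left: loc=A A=clean B=clean
try Right: loc=B A=clean B=clean
try  Suck: loc=B A=clean B=clean
no single action produces the after-state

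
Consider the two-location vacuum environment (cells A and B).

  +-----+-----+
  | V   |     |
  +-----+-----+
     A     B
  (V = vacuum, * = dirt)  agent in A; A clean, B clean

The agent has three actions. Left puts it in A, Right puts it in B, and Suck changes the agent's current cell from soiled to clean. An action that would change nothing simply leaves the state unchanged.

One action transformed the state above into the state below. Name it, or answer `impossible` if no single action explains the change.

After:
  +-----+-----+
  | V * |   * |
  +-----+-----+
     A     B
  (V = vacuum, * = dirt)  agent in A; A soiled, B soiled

try  Left: (A; A:clean, B:clean)
try Right: (B; A:clean, B:clean)
try  Suck: (A; A:clean, B:clean)
no single action produces the after-state

impossible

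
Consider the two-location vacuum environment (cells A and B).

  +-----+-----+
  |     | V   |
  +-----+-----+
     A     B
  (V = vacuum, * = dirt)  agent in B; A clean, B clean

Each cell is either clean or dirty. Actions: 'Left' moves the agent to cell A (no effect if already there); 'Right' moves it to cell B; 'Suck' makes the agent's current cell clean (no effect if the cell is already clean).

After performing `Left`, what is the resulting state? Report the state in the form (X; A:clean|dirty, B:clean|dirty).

(A; A:clean, B:clean)

start: (B; A:clean, B:clean)
1) do Left; now (A; A:clean, B:clean)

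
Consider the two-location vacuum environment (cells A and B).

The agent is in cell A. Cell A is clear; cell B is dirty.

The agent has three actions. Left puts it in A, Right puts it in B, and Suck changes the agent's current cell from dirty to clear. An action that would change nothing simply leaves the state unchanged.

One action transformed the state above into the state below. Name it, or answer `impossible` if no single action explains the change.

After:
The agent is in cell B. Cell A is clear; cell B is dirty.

Right

try  Left: (A; A:clear, B:dirty)
try Right: (B; A:clear, B:dirty)  ← match
try  Suck: (A; A:clear, B:dirty)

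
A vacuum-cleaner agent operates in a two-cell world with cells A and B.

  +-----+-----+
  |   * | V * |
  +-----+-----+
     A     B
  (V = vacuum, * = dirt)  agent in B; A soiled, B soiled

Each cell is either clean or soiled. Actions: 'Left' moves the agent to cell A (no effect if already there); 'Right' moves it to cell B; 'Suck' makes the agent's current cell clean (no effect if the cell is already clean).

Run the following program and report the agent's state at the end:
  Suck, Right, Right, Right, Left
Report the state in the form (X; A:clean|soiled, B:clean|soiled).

(A; A:soiled, B:clean)

1. Suck → (B; A:soiled, B:clean)
2. Right → (B; A:soiled, B:clean)
3. Right → (B; A:soiled, B:clean)
4. Right → (B; A:soiled, B:clean)
5. Left → (A; A:soiled, B:clean)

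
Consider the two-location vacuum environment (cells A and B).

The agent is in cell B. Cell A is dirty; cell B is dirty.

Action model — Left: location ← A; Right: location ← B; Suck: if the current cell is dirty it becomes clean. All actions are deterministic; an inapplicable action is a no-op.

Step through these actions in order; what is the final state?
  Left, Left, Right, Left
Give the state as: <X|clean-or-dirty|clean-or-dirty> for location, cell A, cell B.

step 1/4 (Left): <A|dirty|dirty>
step 2/4 (Left): <A|dirty|dirty>
step 3/4 (Right): <B|dirty|dirty>
step 4/4 (Left): <A|dirty|dirty>

<A|dirty|dirty>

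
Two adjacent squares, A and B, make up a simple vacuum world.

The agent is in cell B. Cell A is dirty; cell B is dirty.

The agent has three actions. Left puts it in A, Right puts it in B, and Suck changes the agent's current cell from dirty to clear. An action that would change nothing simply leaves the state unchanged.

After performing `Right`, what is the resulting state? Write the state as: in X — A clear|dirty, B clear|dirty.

in B — A dirty, B dirty

start: in B — A dirty, B dirty
1) do Right; now in B — A dirty, B dirty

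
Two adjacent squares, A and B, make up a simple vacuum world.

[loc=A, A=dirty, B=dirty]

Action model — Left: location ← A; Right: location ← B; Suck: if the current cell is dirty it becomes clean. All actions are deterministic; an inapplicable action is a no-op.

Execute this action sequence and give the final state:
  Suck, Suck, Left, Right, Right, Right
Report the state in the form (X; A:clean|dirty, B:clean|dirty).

Suck (#1): (A; A:clean, B:dirty)
Suck (#2): (A; A:clean, B:dirty)
Left (#3): (A; A:clean, B:dirty)
Right (#4): (B; A:clean, B:dirty)
Right (#5): (B; A:clean, B:dirty)
Right (#6): (B; A:clean, B:dirty)

(B; A:clean, B:dirty)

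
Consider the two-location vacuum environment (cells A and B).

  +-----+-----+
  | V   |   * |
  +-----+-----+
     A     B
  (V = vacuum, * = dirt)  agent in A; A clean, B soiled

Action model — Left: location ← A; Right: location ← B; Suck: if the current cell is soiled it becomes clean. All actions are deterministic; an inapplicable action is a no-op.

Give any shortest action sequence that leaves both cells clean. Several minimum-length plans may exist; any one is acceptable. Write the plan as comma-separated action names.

1. Right → (B; A:clean, B:soiled)
2. Suck → (B; A:clean, B:clean)
min 2: go B then Suck

Right, Suck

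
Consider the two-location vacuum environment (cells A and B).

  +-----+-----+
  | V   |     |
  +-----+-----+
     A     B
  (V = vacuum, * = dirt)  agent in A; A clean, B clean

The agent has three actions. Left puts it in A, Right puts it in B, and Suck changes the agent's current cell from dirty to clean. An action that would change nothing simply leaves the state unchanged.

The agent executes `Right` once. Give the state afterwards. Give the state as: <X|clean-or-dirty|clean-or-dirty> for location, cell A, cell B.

<B|clean|clean>

start: <A|clean|clean>
1) do Right; now <B|clean|clean>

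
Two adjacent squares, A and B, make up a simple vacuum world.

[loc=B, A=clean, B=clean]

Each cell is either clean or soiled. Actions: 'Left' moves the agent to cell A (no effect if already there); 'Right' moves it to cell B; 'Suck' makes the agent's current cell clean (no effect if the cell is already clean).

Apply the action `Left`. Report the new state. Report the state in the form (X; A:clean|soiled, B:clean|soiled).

(A; A:clean, B:clean)

start: (B; A:clean, B:clean)
1. Left → (A; A:clean, B:clean)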